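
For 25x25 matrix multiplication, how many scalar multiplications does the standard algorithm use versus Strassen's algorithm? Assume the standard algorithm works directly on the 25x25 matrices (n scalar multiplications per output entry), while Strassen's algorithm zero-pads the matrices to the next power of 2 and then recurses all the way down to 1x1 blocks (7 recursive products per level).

Matrix multiplication for 25x25 matrices:

Strassen's algorithm requires power-of-2 dimensions. Pad 25x25 to 32x32 (next power of 2).

Standard algorithm: 25^3 = 15625 multiplications
Strassen's algorithm: 7^(log2(32)) = 7^5 = 16807 multiplications
Difference: 15625 - 16807 = -1182 (Strassen uses MORE here due to padding overhead — for small or just-over-power-of-2 n, padding can outweigh the per-level savings)

Standard: 15625 multiplications (25^3). Strassen: 16807 multiplications (7^5, after padding to 32x32). Strassen reduces 8 recursive multiplications to 7 at each level.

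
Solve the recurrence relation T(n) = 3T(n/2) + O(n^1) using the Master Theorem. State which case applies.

Master Theorem for T(n) = 3T(n/2) + O(n^1):

a = 3, b = 2, c = 1
log_b(a) = log_2(3) = 1.5850

Case 1: c = 1 < log_2(3) = 1.5850
T(n) = O(n^(log_2 3))

For T(n) = 3T(n/2) + O(n^1): log_2(3) = 1.5850. This is Case 1 of the Master Theorem (c < log_b(a), work dominated by leaves), giving O(n^(log_2 3)).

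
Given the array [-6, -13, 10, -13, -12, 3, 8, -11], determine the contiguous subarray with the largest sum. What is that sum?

Using Kadane's algorithm on [-6, -13, 10, -13, -12, 3, 8, -11]:

Scanning through the array:
Position 1 (value -13): max_ending_here = -13, max_so_far = -6
Position 2 (value 10): max_ending_here = 10, max_so_far = 10
Position 3 (value -13): max_ending_here = -3, max_so_far = 10
Position 4 (value -12): max_ending_here = -12, max_so_far = 10
Position 5 (value 3): max_ending_here = 3, max_so_far = 10
Position 6 (value 8): max_ending_here = 11, max_so_far = 11
Position 7 (value -11): max_ending_here = 0, max_so_far = 11

Maximum subarray: [3, 8]
Maximum sum: 11

The maximum subarray is [3, 8] with sum 11. This subarray runs from index 5 to index 6.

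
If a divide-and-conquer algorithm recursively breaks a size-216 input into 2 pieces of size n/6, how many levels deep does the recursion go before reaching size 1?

For divide and conquer with division factor 6:

Problem sizes at each level:
Level 0: 216
Level 1: 36
Level 2: 6
Level 3: 1

The root is level 0 and the size-1 base case is level 3 (the tree spans levels 0 through 3, i.e. 4 levels counting the root), so the depth is the number of divisions: log_6(216) = 3

The recursion tree depth is log_6(216) = 3. At each level, the problem size is divided by 6, so it takes 3 divisions to reduce to a base case of size 1. The algorithm makes 2 recursive calls at each level.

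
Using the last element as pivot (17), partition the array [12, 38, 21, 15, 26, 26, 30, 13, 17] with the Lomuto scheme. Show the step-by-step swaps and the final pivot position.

Lomuto partition with pivot = 17:

Initial array: [12, 38, 21, 15, 26, 26, 30, 13, 17]

arr[0]=12 <= 17: swap with position 0, array becomes [12, 38, 21, 15, 26, 26, 30, 13, 17]
arr[1]=38 > 17: no swap
arr[2]=21 > 17: no swap
arr[3]=15 <= 17: swap with position 1, array becomes [12, 15, 21, 38, 26, 26, 30, 13, 17]
arr[4]=26 > 17: no swap
arr[5]=26 > 17: no swap
arr[6]=30 > 17: no swap
arr[7]=13 <= 17: swap with position 2, array becomes [12, 15, 13, 38, 26, 26, 30, 21, 17]

Place pivot at position 3: [12, 15, 13, 17, 26, 26, 30, 21, 38]
Pivot position: 3

After partitioning with pivot 17, the array becomes [12, 15, 13, 17, 26, 26, 30, 21, 38]. The pivot is placed at index 3. All elements to the left of the pivot are <= 17, and all elements to the right are > 17.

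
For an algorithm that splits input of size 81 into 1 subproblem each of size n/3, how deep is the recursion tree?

For divide and conquer with division factor 3:

Problem sizes at each level:
Level 0: 81
Level 1: 27
Level 2: 9
Level 3: 3
Level 4: 1

The root is level 0 and the size-1 base case is level 4 (the tree spans levels 0 through 4, i.e. 5 levels counting the root), so the depth is the number of divisions: log_3(81) = 4

The recursion tree depth is log_3(81) = 4. At each level, the problem size is divided by 3, so it takes 4 divisions to reduce to a base case of size 1. The algorithm makes 1 recursive call at each level.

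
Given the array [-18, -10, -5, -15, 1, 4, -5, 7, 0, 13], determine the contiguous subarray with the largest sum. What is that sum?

Using Kadane's algorithm on [-18, -10, -5, -15, 1, 4, -5, 7, 0, 13]:

Scanning through the array:
Position 1 (value -10): max_ending_here = -10, max_so_far = -10
Position 2 (value -5): max_ending_here = -5, max_so_far = -5
Position 3 (value -15): max_ending_here = -15, max_so_far = -5
Position 4 (value 1): max_ending_here = 1, max_so_far = 1
Position 5 (value 4): max_ending_here = 5, max_so_far = 5
Position 6 (value -5): max_ending_here = 0, max_so_far = 5
Position 7 (value 7): max_ending_here = 7, max_so_far = 7
Position 8 (value 0): max_ending_here = 7, max_so_far = 7
Position 9 (value 13): max_ending_here = 20, max_so_far = 20

Maximum subarray: [1, 4, -5, 7, 0, 13]
Maximum sum: 20

The maximum subarray is [1, 4, -5, 7, 0, 13] with sum 20. This subarray runs from index 4 to index 9.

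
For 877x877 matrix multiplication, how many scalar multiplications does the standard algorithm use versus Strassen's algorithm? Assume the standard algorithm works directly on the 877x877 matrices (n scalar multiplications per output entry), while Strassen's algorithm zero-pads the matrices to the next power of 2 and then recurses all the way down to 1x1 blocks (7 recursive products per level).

Matrix multiplication for 877x877 matrices:

Strassen's algorithm requires power-of-2 dimensions. Pad 877x877 to 1024x1024 (next power of 2).

Standard algorithm: 877^3 = 674526133 multiplications
Strassen's algorithm: 7^(log2(1024)) = 7^10 = 282475249 multiplications
Savings: 674526133 - 282475249 = 392050884 multiplications

Standard: 674526133 multiplications (877^3). Strassen: 282475249 multiplications (7^10, after padding to 1024x1024). Strassen reduces 8 recursive multiplications to 7 at each level.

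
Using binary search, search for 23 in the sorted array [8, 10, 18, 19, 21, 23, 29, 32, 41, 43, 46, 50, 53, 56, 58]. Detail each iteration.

Binary search for 23 in [8, 10, 18, 19, 21, 23, 29, 32, 41, 43, 46, 50, 53, 56, 58]:

lo=0, hi=14, mid=7, arr[mid]=32 -> 32 > 23, search left half
lo=0, hi=6, mid=3, arr[mid]=19 -> 19 < 23, search right half
lo=4, hi=6, mid=5, arr[mid]=23 -> Found target at index 5!

Binary search finds 23 at index 5 after 3 comparisons. The search repeatedly halves the search space by comparing with the middle element.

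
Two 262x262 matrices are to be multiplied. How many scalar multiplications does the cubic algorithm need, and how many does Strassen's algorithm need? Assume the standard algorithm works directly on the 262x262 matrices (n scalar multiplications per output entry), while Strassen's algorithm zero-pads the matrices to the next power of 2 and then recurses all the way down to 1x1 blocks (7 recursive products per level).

Matrix multiplication for 262x262 matrices:

Strassen's algorithm requires power-of-2 dimensions. Pad 262x262 to 512x512 (next power of 2).

Standard algorithm: 262^3 = 17984728 multiplications
Strassen's algorithm: 7^(log2(512)) = 7^9 = 40353607 multiplications
Difference: 17984728 - 40353607 = -22368879 (Strassen uses MORE here due to padding overhead — for small or just-over-power-of-2 n, padding can outweigh the per-level savings)

Standard: 17984728 multiplications (262^3). Strassen: 40353607 multiplications (7^9, after padding to 512x512). Strassen reduces 8 recursive multiplications to 7 at each level.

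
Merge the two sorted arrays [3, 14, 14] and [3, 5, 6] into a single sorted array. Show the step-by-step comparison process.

Merging process:

Compare 3 vs 3: take 3 from left. Merged: [3]
Compare 14 vs 3: take 3 from right. Merged: [3, 3]
Compare 14 vs 5: take 5 from right. Merged: [3, 3, 5]
Compare 14 vs 6: take 6 from right. Merged: [3, 3, 5, 6]
Append remaining from left: [14, 14]. Merged: [3, 3, 5, 6, 14, 14]

Final merged array: [3, 3, 5, 6, 14, 14]
Total comparisons: 4

The merged array is [3, 3, 5, 6, 14, 14], requiring 4 comparisons. The merge step runs in O(n) time where n is the total number of elements.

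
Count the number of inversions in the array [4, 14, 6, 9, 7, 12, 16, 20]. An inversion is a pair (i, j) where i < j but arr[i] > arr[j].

Finding inversions in [4, 14, 6, 9, 7, 12, 16, 20]:

(1, 2): arr[1]=14 > arr[2]=6
(1, 3): arr[1]=14 > arr[3]=9
(1, 4): arr[1]=14 > arr[4]=7
(1, 5): arr[1]=14 > arr[5]=12
(3, 4): arr[3]=9 > arr[4]=7

Total inversions: 5

The array has 5 inversion(s): (1,2), (1,3), (1,4), (1,5), (3,4). Each pair (i,j) satisfies i < j and arr[i] > arr[j].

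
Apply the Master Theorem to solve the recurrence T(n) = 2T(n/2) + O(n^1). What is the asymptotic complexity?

Master Theorem for T(n) = 2T(n/2) + O(n^1):

a = 2, b = 2, c = 1
log_b(a) = log_2(2) = 1.0000

Case 2: c = 1 = log_2(2) = 1.0000
T(n) = O(n^1 log n) = O(n log n)

For T(n) = 2T(n/2) + O(n^1): log_2(2) = 1.0000. This is Case 2 of the Master Theorem (c = log_b(a), equal work at all levels), giving O(n log n).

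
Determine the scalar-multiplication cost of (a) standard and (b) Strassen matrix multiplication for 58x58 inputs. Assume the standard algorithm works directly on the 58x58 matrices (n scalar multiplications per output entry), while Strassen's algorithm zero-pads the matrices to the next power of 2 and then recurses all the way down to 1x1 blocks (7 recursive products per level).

Matrix multiplication for 58x58 matrices:

Strassen's algorithm requires power-of-2 dimensions. Pad 58x58 to 64x64 (next power of 2).

Standard algorithm: 58^3 = 195112 multiplications
Strassen's algorithm: 7^(log2(64)) = 7^6 = 117649 multiplications
Savings: 195112 - 117649 = 77463 multiplications

Standard: 195112 multiplications (58^3). Strassen: 117649 multiplications (7^6, after padding to 64x64). Strassen reduces 8 recursive multiplications to 7 at each level.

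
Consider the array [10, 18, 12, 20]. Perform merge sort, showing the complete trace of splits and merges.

Merge sort trace:

Split: [10, 18, 12, 20] -> [10, 18] and [12, 20]
  Split: [10, 18] -> [10] and [18]
  Merge: [10] + [18] -> [10, 18]
  Split: [12, 20] -> [12] and [20]
  Merge: [12] + [20] -> [12, 20]
Merge: [10, 18] + [12, 20] -> [10, 12, 18, 20]

Final sorted array: [10, 12, 18, 20]

The merge sort proceeds by recursively splitting the array and merging sorted halves.
After all merges, the sorted array is [10, 12, 18, 20].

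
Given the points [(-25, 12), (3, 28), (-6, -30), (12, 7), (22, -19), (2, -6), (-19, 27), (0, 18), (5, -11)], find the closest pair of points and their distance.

Computing all pairwise distances among 9 points:

d((-25, 12), (3, 28)) = 32.249
d((-25, 12), (-6, -30)) = 46.0977
d((-25, 12), (12, 7)) = 37.3363
d((-25, 12), (22, -19)) = 56.3028
d((-25, 12), (2, -6)) = 32.45
d((-25, 12), (-19, 27)) = 16.1555
d((-25, 12), (0, 18)) = 25.7099
d((-25, 12), (5, -11)) = 37.8021
d((3, 28), (-6, -30)) = 58.6941
d((3, 28), (12, 7)) = 22.8473
d((3, 28), (22, -19)) = 50.6952
d((3, 28), (2, -6)) = 34.0147
d((3, 28), (-19, 27)) = 22.0227
d((3, 28), (0, 18)) = 10.4403
d((3, 28), (5, -11)) = 39.0512
d((-6, -30), (12, 7)) = 41.1461
d((-6, -30), (22, -19)) = 30.0832
d((-6, -30), (2, -6)) = 25.2982
d((-6, -30), (-19, 27)) = 58.4637
d((-6, -30), (0, 18)) = 48.3735
d((-6, -30), (5, -11)) = 21.9545
d((12, 7), (22, -19)) = 27.8568
d((12, 7), (2, -6)) = 16.4012
d((12, 7), (-19, 27)) = 36.8917
d((12, 7), (0, 18)) = 16.2788
d((12, 7), (5, -11)) = 19.3132
d((22, -19), (2, -6)) = 23.8537
d((22, -19), (-19, 27)) = 61.6198
d((22, -19), (0, 18)) = 43.0465
d((22, -19), (5, -11)) = 18.7883
d((2, -6), (-19, 27)) = 39.1152
d((2, -6), (0, 18)) = 24.0832
d((2, -6), (5, -11)) = 5.831 <-- minimum
d((-19, 27), (0, 18)) = 21.0238
d((-19, 27), (5, -11)) = 44.9444
d((0, 18), (5, -11)) = 29.4279

Closest pair: (2, -6) and (5, -11) with distance 5.831

The closest pair is (2, -6) and (5, -11) with Euclidean distance 5.831. For 9 points, brute-force pairwise comparison is shown above. For large n, the divide-and-conquer algorithm (sort by x, recurse on halves, check the dividing strip) achieves O(n log n).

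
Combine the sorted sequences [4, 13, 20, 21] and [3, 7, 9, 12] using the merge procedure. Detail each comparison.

Merging process:

Compare 4 vs 3: take 3 from right. Merged: [3]
Compare 4 vs 7: take 4 from left. Merged: [3, 4]
Compare 13 vs 7: take 7 from right. Merged: [3, 4, 7]
Compare 13 vs 9: take 9 from right. Merged: [3, 4, 7, 9]
Compare 13 vs 12: take 12 from right. Merged: [3, 4, 7, 9, 12]
Append remaining from left: [13, 20, 21]. Merged: [3, 4, 7, 9, 12, 13, 20, 21]

Final merged array: [3, 4, 7, 9, 12, 13, 20, 21]
Total comparisons: 5

The merged array is [3, 4, 7, 9, 12, 13, 20, 21], requiring 5 comparisons. The merge step runs in O(n) time where n is the total number of elements.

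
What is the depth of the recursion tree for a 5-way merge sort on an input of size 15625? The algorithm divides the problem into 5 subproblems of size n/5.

For divide and conquer with division factor 5:

Problem sizes at each level:
Level 0: 15625
Level 1: 3125
Level 2: 625
Level 3: 125
Level 4: 25
Level 5: 5
Level 6: 1

The root is level 0 and the size-1 base case is level 6 (the tree spans levels 0 through 6, i.e. 7 levels counting the root), so the depth is the number of divisions: log_5(15625) = 6

The recursion tree depth is log_5(15625) = 6. At each level, the problem size is divided by 5, so it takes 6 divisions to reduce to a base case of size 1. The algorithm makes 5 recursive calls at each level.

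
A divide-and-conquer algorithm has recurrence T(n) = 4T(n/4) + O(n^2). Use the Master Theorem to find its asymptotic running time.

Master Theorem for T(n) = 4T(n/4) + O(n^2):

a = 4, b = 4, c = 2
log_b(a) = log_4(4) = 1.0000

Case 3: c = 2 > log_4(4) = 1.0000
T(n) = O(n^2) = O(n^2)

For T(n) = 4T(n/4) + O(n^2): log_4(4) = 1.0000. This is Case 3 of the Master Theorem (c > log_b(a), work dominated by root), giving O(n^2).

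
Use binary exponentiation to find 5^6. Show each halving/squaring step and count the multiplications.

Computing 5^6 by squaring (build up from 5^1; each line after the first costs one multiplication):

5^1 = 5
5^2 = (5^1)^2 = 5^2 = 25
5^3 = 5 * 5^2 = 5 * 25 = 125
5^6 = (5^3)^2 = 125^2 = 15625

Result: 15625
Multiplications needed: 3 (3 lines after 5^1)

5^6 = 15625. Using exponentiation by squaring, this requires 3 multiplications. The key idea: if the exponent is even, square the half-power; if odd, multiply by the base once.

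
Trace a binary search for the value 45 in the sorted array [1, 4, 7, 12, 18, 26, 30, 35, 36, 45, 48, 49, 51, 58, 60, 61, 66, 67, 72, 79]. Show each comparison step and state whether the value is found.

Binary search for 45 in [1, 4, 7, 12, 18, 26, 30, 35, 36, 45, 48, 49, 51, 58, 60, 61, 66, 67, 72, 79]:

lo=0, hi=19, mid=9, arr[mid]=45 -> Found target at index 9!

Binary search finds 45 at index 9 after 1 comparisons. The search repeatedly halves the search space by comparing with the middle element.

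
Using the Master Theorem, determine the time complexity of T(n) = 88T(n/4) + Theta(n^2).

Master Theorem for T(n) = 88T(n/4) + O(n^2):

a = 88, b = 4, c = 2
log_b(a) = log_4(88) = 3.2297

Case 1: c = 2 < log_4(88) = 3.2297
T(n) = O(n^(log_4 88))

For T(n) = 88T(n/4) + O(n^2): log_4(88) = 3.2297. This is Case 1 of the Master Theorem (c < log_b(a), work dominated by leaves), giving O(n^(log_4 88)).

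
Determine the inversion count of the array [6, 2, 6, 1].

Finding inversions in [6, 2, 6, 1]:

(0, 1): arr[0]=6 > arr[1]=2
(0, 3): arr[0]=6 > arr[3]=1
(1, 3): arr[1]=2 > arr[3]=1
(2, 3): arr[2]=6 > arr[3]=1

Total inversions: 4

The array has 4 inversion(s): (0,1), (0,3), (1,3), (2,3). Each pair (i,j) satisfies i < j and arr[i] > arr[j].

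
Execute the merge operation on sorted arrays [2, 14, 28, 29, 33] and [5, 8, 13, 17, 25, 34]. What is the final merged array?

Merging process:

Compare 2 vs 5: take 2 from left. Merged: [2]
Compare 14 vs 5: take 5 from right. Merged: [2, 5]
Compare 14 vs 8: take 8 from right. Merged: [2, 5, 8]
Compare 14 vs 13: take 13 from right. Merged: [2, 5, 8, 13]
Compare 14 vs 17: take 14 from left. Merged: [2, 5, 8, 13, 14]
Compare 28 vs 17: take 17 from right. Merged: [2, 5, 8, 13, 14, 17]
Compare 28 vs 25: take 25 from right. Merged: [2, 5, 8, 13, 14, 17, 25]
Compare 28 vs 34: take 28 from left. Merged: [2, 5, 8, 13, 14, 17, 25, 28]
Compare 29 vs 34: take 29 from left. Merged: [2, 5, 8, 13, 14, 17, 25, 28, 29]
Compare 33 vs 34: take 33 from left. Merged: [2, 5, 8, 13, 14, 17, 25, 28, 29, 33]
Append remaining from right: [34]. Merged: [2, 5, 8, 13, 14, 17, 25, 28, 29, 33, 34]

Final merged array: [2, 5, 8, 13, 14, 17, 25, 28, 29, 33, 34]
Total comparisons: 10

The merged array is [2, 5, 8, 13, 14, 17, 25, 28, 29, 33, 34], requiring 10 comparisons. The merge step runs in O(n) time where n is the total number of elements.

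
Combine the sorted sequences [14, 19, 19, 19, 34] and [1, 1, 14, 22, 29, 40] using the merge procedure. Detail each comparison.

Merging process:

Compare 14 vs 1: take 1 from right. Merged: [1]
Compare 14 vs 1: take 1 from right. Merged: [1, 1]
Compare 14 vs 14: take 14 from left. Merged: [1, 1, 14]
Compare 19 vs 14: take 14 from right. Merged: [1, 1, 14, 14]
Compare 19 vs 22: take 19 from left. Merged: [1, 1, 14, 14, 19]
Compare 19 vs 22: take 19 from left. Merged: [1, 1, 14, 14, 19, 19]
Compare 19 vs 22: take 19 from left. Merged: [1, 1, 14, 14, 19, 19, 19]
Compare 34 vs 22: take 22 from right. Merged: [1, 1, 14, 14, 19, 19, 19, 22]
Compare 34 vs 29: take 29 from right. Merged: [1, 1, 14, 14, 19, 19, 19, 22, 29]
Compare 34 vs 40: take 34 from left. Merged: [1, 1, 14, 14, 19, 19, 19, 22, 29, 34]
Append remaining from right: [40]. Merged: [1, 1, 14, 14, 19, 19, 19, 22, 29, 34, 40]

Final merged array: [1, 1, 14, 14, 19, 19, 19, 22, 29, 34, 40]
Total comparisons: 10

The merged array is [1, 1, 14, 14, 19, 19, 19, 22, 29, 34, 40], requiring 10 comparisons. The merge step runs in O(n) time where n is the total number of elements.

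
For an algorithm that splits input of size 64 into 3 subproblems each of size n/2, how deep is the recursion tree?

For divide and conquer with division factor 2:

Problem sizes at each level:
Level 0: 64
Level 1: 32
Level 2: 16
Level 3: 8
Level 4: 4
Level 5: 2
Level 6: 1

The root is level 0 and the size-1 base case is level 6 (the tree spans levels 0 through 6, i.e. 7 levels counting the root), so the depth is the number of divisions: log_2(64) = 6

The recursion tree depth is log_2(64) = 6. At each level, the problem size is divided by 2, so it takes 6 divisions to reduce to a base case of size 1. The algorithm makes 3 recursive calls at each level.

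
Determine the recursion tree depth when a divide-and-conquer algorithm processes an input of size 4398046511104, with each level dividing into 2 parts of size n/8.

For divide and conquer with division factor 8:

Problem sizes at each level:
Level 0: 4398046511104
Level 1: 549755813888
Level 2: 68719476736
Level 3: 8589934592
Level 4: 1073741824
Level 5: 134217728
Level 6: 16777216
Level 7: 2097152
Level 8: 262144
Level 9: 32768
Level 10: 4096
Level 11: 512
Level 12: 64
Level 13: 8
Level 14: 1

The root is level 0 and the size-1 base case is level 14 (the tree spans levels 0 through 14, i.e. 15 levels counting the root), so the depth is the number of divisions: log_8(4398046511104) = 14

The recursion tree depth is log_8(4398046511104) = 14. At each level, the problem size is divided by 8, so it takes 14 divisions to reduce to a base case of size 1. The algorithm makes 2 recursive calls at each level.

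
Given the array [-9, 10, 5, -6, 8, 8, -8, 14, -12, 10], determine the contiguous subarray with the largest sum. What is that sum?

Using Kadane's algorithm on [-9, 10, 5, -6, 8, 8, -8, 14, -12, 10]:

Scanning through the array:
Position 1 (value 10): max_ending_here = 10, max_so_far = 10
Position 2 (value 5): max_ending_here = 15, max_so_far = 15
Position 3 (value -6): max_ending_here = 9, max_so_far = 15
Position 4 (value 8): max_ending_here = 17, max_so_far = 17
Position 5 (value 8): max_ending_here = 25, max_so_far = 25
Position 6 (value -8): max_ending_here = 17, max_so_far = 25
Position 7 (value 14): max_ending_here = 31, max_so_far = 31
Position 8 (value -12): max_ending_here = 19, max_so_far = 31
Position 9 (value 10): max_ending_here = 29, max_so_far = 31

Maximum subarray: [10, 5, -6, 8, 8, -8, 14]
Maximum sum: 31

The maximum subarray is [10, 5, -6, 8, 8, -8, 14] with sum 31. This subarray runs from index 1 to index 7.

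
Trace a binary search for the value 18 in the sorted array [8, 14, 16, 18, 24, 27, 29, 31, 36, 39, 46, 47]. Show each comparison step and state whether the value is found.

Binary search for 18 in [8, 14, 16, 18, 24, 27, 29, 31, 36, 39, 46, 47]:

lo=0, hi=11, mid=5, arr[mid]=27 -> 27 > 18, search left half
lo=0, hi=4, mid=2, arr[mid]=16 -> 16 < 18, search right half
lo=3, hi=4, mid=3, arr[mid]=18 -> Found target at index 3!

Binary search finds 18 at index 3 after 3 comparisons. The search repeatedly halves the search space by comparing with the middle element.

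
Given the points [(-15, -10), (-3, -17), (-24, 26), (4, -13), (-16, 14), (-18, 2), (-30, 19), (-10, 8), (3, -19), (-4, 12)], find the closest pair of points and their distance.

Computing all pairwise distances among 10 points:

d((-15, -10), (-3, -17)) = 13.8924
d((-15, -10), (-24, 26)) = 37.108
d((-15, -10), (4, -13)) = 19.2354
d((-15, -10), (-16, 14)) = 24.0208
d((-15, -10), (-18, 2)) = 12.3693
d((-15, -10), (-30, 19)) = 32.6497
d((-15, -10), (-10, 8)) = 18.6815
d((-15, -10), (3, -19)) = 20.1246
d((-15, -10), (-4, 12)) = 24.5967
d((-3, -17), (-24, 26)) = 47.8539
d((-3, -17), (4, -13)) = 8.0623
d((-3, -17), (-16, 14)) = 33.6155
d((-3, -17), (-18, 2)) = 24.2074
d((-3, -17), (-30, 19)) = 45.0
d((-3, -17), (-10, 8)) = 25.9615
d((-3, -17), (3, -19)) = 6.3246
d((-3, -17), (-4, 12)) = 29.0172
d((-24, 26), (4, -13)) = 48.0104
d((-24, 26), (-16, 14)) = 14.4222
d((-24, 26), (-18, 2)) = 24.7386
d((-24, 26), (-30, 19)) = 9.2195
d((-24, 26), (-10, 8)) = 22.8035
d((-24, 26), (3, -19)) = 52.4786
d((-24, 26), (-4, 12)) = 24.4131
d((4, -13), (-16, 14)) = 33.6006
d((4, -13), (-18, 2)) = 26.6271
d((4, -13), (-30, 19)) = 46.6905
d((4, -13), (-10, 8)) = 25.2389
d((4, -13), (3, -19)) = 6.0828 <-- minimum
d((4, -13), (-4, 12)) = 26.2488
d((-16, 14), (-18, 2)) = 12.1655
d((-16, 14), (-30, 19)) = 14.8661
d((-16, 14), (-10, 8)) = 8.4853
d((-16, 14), (3, -19)) = 38.0789
d((-16, 14), (-4, 12)) = 12.1655
d((-18, 2), (-30, 19)) = 20.8087
d((-18, 2), (-10, 8)) = 10.0
d((-18, 2), (3, -19)) = 29.6985
d((-18, 2), (-4, 12)) = 17.2047
d((-30, 19), (-10, 8)) = 22.8254
d((-30, 19), (3, -19)) = 50.3289
d((-30, 19), (-4, 12)) = 26.9258
d((-10, 8), (3, -19)) = 29.9666
d((-10, 8), (-4, 12)) = 7.2111
d((3, -19), (-4, 12)) = 31.7805

Closest pair: (4, -13) and (3, -19) with distance 6.0828

The closest pair is (4, -13) and (3, -19) with Euclidean distance 6.0828. For 10 points, brute-force pairwise comparison is shown above. For large n, the divide-and-conquer algorithm (sort by x, recurse on halves, check the dividing strip) achieves O(n log n).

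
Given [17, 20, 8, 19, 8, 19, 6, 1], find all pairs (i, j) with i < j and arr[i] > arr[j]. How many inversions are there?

Finding inversions in [17, 20, 8, 19, 8, 19, 6, 1]:

(0, 2): arr[0]=17 > arr[2]=8
(0, 4): arr[0]=17 > arr[4]=8
(0, 6): arr[0]=17 > arr[6]=6
(0, 7): arr[0]=17 > arr[7]=1
(1, 2): arr[1]=20 > arr[2]=8
(1, 3): arr[1]=20 > arr[3]=19
(1, 4): arr[1]=20 > arr[4]=8
(1, 5): arr[1]=20 > arr[5]=19
(1, 6): arr[1]=20 > arr[6]=6
(1, 7): arr[1]=20 > arr[7]=1
(2, 6): arr[2]=8 > arr[6]=6
(2, 7): arr[2]=8 > arr[7]=1
(3, 4): arr[3]=19 > arr[4]=8
(3, 6): arr[3]=19 > arr[6]=6
(3, 7): arr[3]=19 > arr[7]=1
(4, 6): arr[4]=8 > arr[6]=6
(4, 7): arr[4]=8 > arr[7]=1
(5, 6): arr[5]=19 > arr[6]=6
(5, 7): arr[5]=19 > arr[7]=1
(6, 7): arr[6]=6 > arr[7]=1

Total inversions: 20

The array has 20 inversion(s): (0,2), (0,4), (0,6), (0,7), (1,2), (1,3), (1,4), (1,5), (1,6), (1,7), (2,6), (2,7), (3,4), (3,6), (3,7), (4,6), (4,7), (5,6), (5,7), (6,7). Each pair (i,j) satisfies i < j and arr[i] > arr[j].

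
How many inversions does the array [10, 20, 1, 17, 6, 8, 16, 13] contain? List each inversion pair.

Finding inversions in [10, 20, 1, 17, 6, 8, 16, 13]:

(0, 2): arr[0]=10 > arr[2]=1
(0, 4): arr[0]=10 > arr[4]=6
(0, 5): arr[0]=10 > arr[5]=8
(1, 2): arr[1]=20 > arr[2]=1
(1, 3): arr[1]=20 > arr[3]=17
(1, 4): arr[1]=20 > arr[4]=6
(1, 5): arr[1]=20 > arr[5]=8
(1, 6): arr[1]=20 > arr[6]=16
(1, 7): arr[1]=20 > arr[7]=13
(3, 4): arr[3]=17 > arr[4]=6
(3, 5): arr[3]=17 > arr[5]=8
(3, 6): arr[3]=17 > arr[6]=16
(3, 7): arr[3]=17 > arr[7]=13
(6, 7): arr[6]=16 > arr[7]=13

Total inversions: 14

The array has 14 inversion(s): (0,2), (0,4), (0,5), (1,2), (1,3), (1,4), (1,5), (1,6), (1,7), (3,4), (3,5), (3,6), (3,7), (6,7). Each pair (i,j) satisfies i < j and arr[i] > arr[j].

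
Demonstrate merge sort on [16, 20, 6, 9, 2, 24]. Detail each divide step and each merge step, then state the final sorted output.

Merge sort trace:

Split: [16, 20, 6, 9, 2, 24] -> [16, 20, 6] and [9, 2, 24]
  Split: [16, 20, 6] -> [16] and [20, 6]
    Split: [20, 6] -> [20] and [6]
    Merge: [20] + [6] -> [6, 20]
  Merge: [16] + [6, 20] -> [6, 16, 20]
  Split: [9, 2, 24] -> [9] and [2, 24]
    Split: [2, 24] -> [2] and [24]
    Merge: [2] + [24] -> [2, 24]
  Merge: [9] + [2, 24] -> [2, 9, 24]
Merge: [6, 16, 20] + [2, 9, 24] -> [2, 6, 9, 16, 20, 24]

Final sorted array: [2, 6, 9, 16, 20, 24]

The merge sort proceeds by recursively splitting the array and merging sorted halves.
After all merges, the sorted array is [2, 6, 9, 16, 20, 24].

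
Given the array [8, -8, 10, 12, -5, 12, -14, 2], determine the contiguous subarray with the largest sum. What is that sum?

Using Kadane's algorithm on [8, -8, 10, 12, -5, 12, -14, 2]:

Scanning through the array:
Position 1 (value -8): max_ending_here = 0, max_so_far = 8
Position 2 (value 10): max_ending_here = 10, max_so_far = 10
Position 3 (value 12): max_ending_here = 22, max_so_far = 22
Position 4 (value -5): max_ending_here = 17, max_so_far = 22
Position 5 (value 12): max_ending_here = 29, max_so_far = 29
Position 6 (value -14): max_ending_here = 15, max_so_far = 29
Position 7 (value 2): max_ending_here = 17, max_so_far = 29

Maximum subarray: [8, -8, 10, 12, -5, 12]
Maximum sum: 29

The maximum subarray is [8, -8, 10, 12, -5, 12] with sum 29. This subarray runs from index 0 to index 5.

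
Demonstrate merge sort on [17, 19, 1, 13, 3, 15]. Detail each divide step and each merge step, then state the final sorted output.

Merge sort trace:

Split: [17, 19, 1, 13, 3, 15] -> [17, 19, 1] and [13, 3, 15]
  Split: [17, 19, 1] -> [17] and [19, 1]
    Split: [19, 1] -> [19] and [1]
    Merge: [19] + [1] -> [1, 19]
  Merge: [17] + [1, 19] -> [1, 17, 19]
  Split: [13, 3, 15] -> [13] and [3, 15]
    Split: [3, 15] -> [3] and [15]
    Merge: [3] + [15] -> [3, 15]
  Merge: [13] + [3, 15] -> [3, 13, 15]
Merge: [1, 17, 19] + [3, 13, 15] -> [1, 3, 13, 15, 17, 19]

Final sorted array: [1, 3, 13, 15, 17, 19]

The merge sort proceeds by recursively splitting the array and merging sorted halves.
After all merges, the sorted array is [1, 3, 13, 15, 17, 19].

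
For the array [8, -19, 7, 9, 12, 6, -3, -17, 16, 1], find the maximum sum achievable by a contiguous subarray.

Using Kadane's algorithm on [8, -19, 7, 9, 12, 6, -3, -17, 16, 1]:

Scanning through the array:
Position 1 (value -19): max_ending_here = -11, max_so_far = 8
Position 2 (value 7): max_ending_here = 7, max_so_far = 8
Position 3 (value 9): max_ending_here = 16, max_so_far = 16
Position 4 (value 12): max_ending_here = 28, max_so_far = 28
Position 5 (value 6): max_ending_here = 34, max_so_far = 34
Position 6 (value -3): max_ending_here = 31, max_so_far = 34
Position 7 (value -17): max_ending_here = 14, max_so_far = 34
Position 8 (value 16): max_ending_here = 30, max_so_far = 34
Position 9 (value 1): max_ending_here = 31, max_so_far = 34

Maximum subarray: [7, 9, 12, 6]
Maximum sum: 34

The maximum subarray is [7, 9, 12, 6] with sum 34. This subarray runs from index 2 to index 5.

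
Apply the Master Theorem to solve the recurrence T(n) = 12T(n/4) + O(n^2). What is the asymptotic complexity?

Master Theorem for T(n) = 12T(n/4) + O(n^2):

a = 12, b = 4, c = 2
log_b(a) = log_4(12) = 1.7925

Case 3: c = 2 > log_4(12) = 1.7925
T(n) = O(n^2) = O(n^2)

For T(n) = 12T(n/4) + O(n^2): log_4(12) = 1.7925. This is Case 3 of the Master Theorem (c > log_b(a), work dominated by root), giving O(n^2).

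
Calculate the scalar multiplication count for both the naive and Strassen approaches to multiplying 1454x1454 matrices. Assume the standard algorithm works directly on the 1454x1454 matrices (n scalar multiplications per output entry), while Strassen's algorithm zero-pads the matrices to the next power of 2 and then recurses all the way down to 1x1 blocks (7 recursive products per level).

Matrix multiplication for 1454x1454 matrices:

Strassen's algorithm requires power-of-2 dimensions. Pad 1454x1454 to 2048x2048 (next power of 2).

Standard algorithm: 1454^3 = 3073924664 multiplications
Strassen's algorithm: 7^(log2(2048)) = 7^11 = 1977326743 multiplications
Savings: 3073924664 - 1977326743 = 1096597921 multiplications

Standard: 3073924664 multiplications (1454^3). Strassen: 1977326743 multiplications (7^11, after padding to 2048x2048). Strassen reduces 8 recursive multiplications to 7 at each level.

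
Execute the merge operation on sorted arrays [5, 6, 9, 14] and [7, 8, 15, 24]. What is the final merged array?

Merging process:

Compare 5 vs 7: take 5 from left. Merged: [5]
Compare 6 vs 7: take 6 from left. Merged: [5, 6]
Compare 9 vs 7: take 7 from right. Merged: [5, 6, 7]
Compare 9 vs 8: take 8 from right. Merged: [5, 6, 7, 8]
Compare 9 vs 15: take 9 from left. Merged: [5, 6, 7, 8, 9]
Compare 14 vs 15: take 14 from left. Merged: [5, 6, 7, 8, 9, 14]
Append remaining from right: [15, 24]. Merged: [5, 6, 7, 8, 9, 14, 15, 24]

Final merged array: [5, 6, 7, 8, 9, 14, 15, 24]
Total comparisons: 6

The merged array is [5, 6, 7, 8, 9, 14, 15, 24], requiring 6 comparisons. The merge step runs in O(n) time where n is the total number of elements.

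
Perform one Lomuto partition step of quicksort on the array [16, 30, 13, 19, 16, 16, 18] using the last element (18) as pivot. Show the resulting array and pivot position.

Lomuto partition with pivot = 18:

Initial array: [16, 30, 13, 19, 16, 16, 18]

arr[0]=16 <= 18: swap with position 0, array becomes [16, 30, 13, 19, 16, 16, 18]
arr[1]=30 > 18: no swap
arr[2]=13 <= 18: swap with position 1, array becomes [16, 13, 30, 19, 16, 16, 18]
arr[3]=19 > 18: no swap
arr[4]=16 <= 18: swap with position 2, array becomes [16, 13, 16, 19, 30, 16, 18]
arr[5]=16 <= 18: swap with position 3, array becomes [16, 13, 16, 16, 30, 19, 18]

Place pivot at position 4: [16, 13, 16, 16, 18, 19, 30]
Pivot position: 4

After partitioning with pivot 18, the array becomes [16, 13, 16, 16, 18, 19, 30]. The pivot is placed at index 4. All elements to the left of the pivot are <= 18, and all elements to the right are > 18.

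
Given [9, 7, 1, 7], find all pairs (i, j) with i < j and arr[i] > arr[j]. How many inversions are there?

Finding inversions in [9, 7, 1, 7]:

(0, 1): arr[0]=9 > arr[1]=7
(0, 2): arr[0]=9 > arr[2]=1
(0, 3): arr[0]=9 > arr[3]=7
(1, 2): arr[1]=7 > arr[2]=1

Total inversions: 4

The array has 4 inversion(s): (0,1), (0,2), (0,3), (1,2). Each pair (i,j) satisfies i < j and arr[i] > arr[j].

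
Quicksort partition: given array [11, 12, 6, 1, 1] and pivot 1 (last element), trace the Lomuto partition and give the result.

Lomuto partition with pivot = 1:

Initial array: [11, 12, 6, 1, 1]

arr[0]=11 > 1: no swap
arr[1]=12 > 1: no swap
arr[2]=6 > 1: no swap
arr[3]=1 <= 1: swap with position 0, array becomes [1, 12, 6, 11, 1]

Place pivot at position 1: [1, 1, 6, 11, 12]
Pivot position: 1

After partitioning with pivot 1, the array becomes [1, 1, 6, 11, 12]. The pivot is placed at index 1. All elements to the left of the pivot are <= 1, and all elements to the right are > 1.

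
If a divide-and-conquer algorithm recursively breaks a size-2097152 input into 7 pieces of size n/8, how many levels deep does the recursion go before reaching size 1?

For divide and conquer with division factor 8:

Problem sizes at each level:
Level 0: 2097152
Level 1: 262144
Level 2: 32768
Level 3: 4096
Level 4: 512
Level 5: 64
Level 6: 8
Level 7: 1

The root is level 0 and the size-1 base case is level 7 (the tree spans levels 0 through 7, i.e. 8 levels counting the root), so the depth is the number of divisions: log_8(2097152) = 7

The recursion tree depth is log_8(2097152) = 7. At each level, the problem size is divided by 8, so it takes 7 divisions to reduce to a base case of size 1. The algorithm makes 7 recursive calls at each level.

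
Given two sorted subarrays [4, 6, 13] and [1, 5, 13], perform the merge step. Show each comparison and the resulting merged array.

Merging process:

Compare 4 vs 1: take 1 from right. Merged: [1]
Compare 4 vs 5: take 4 from left. Merged: [1, 4]
Compare 6 vs 5: take 5 from right. Merged: [1, 4, 5]
Compare 6 vs 13: take 6 from left. Merged: [1, 4, 5, 6]
Compare 13 vs 13: take 13 from left. Merged: [1, 4, 5, 6, 13]
Append remaining from right: [13]. Merged: [1, 4, 5, 6, 13, 13]

Final merged array: [1, 4, 5, 6, 13, 13]
Total comparisons: 5

The merged array is [1, 4, 5, 6, 13, 13], requiring 5 comparisons. The merge step runs in O(n) time where n is the total number of elements.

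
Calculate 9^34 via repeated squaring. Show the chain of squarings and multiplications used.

Computing 9^34 by squaring (build up from 9^1; each line after the first costs one multiplication):

9^1 = 9
9^2 = (9^1)^2 = 9^2 = 81
9^4 = (9^2)^2 = 81^2 = 6561
9^8 = (9^4)^2 = 6561^2 = 43046721
9^16 = (9^8)^2 = 43046721^2 = 1853020188851841
9^17 = 9 * 9^16 = 9 * 1853020188851841 = 16677181699666569
9^34 = (9^17)^2 = 16677181699666569^2 = 278128389443693511257285776231761

Result: 278128389443693511257285776231761
Multiplications needed: 6 (6 lines after 9^1)

9^34 = 278128389443693511257285776231761. Using exponentiation by squaring, this requires 6 multiplications. The key idea: if the exponent is even, square the half-power; if odd, multiply by the base once.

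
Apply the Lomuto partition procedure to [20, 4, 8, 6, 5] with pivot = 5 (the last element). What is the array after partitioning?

Lomuto partition with pivot = 5:

Initial array: [20, 4, 8, 6, 5]

arr[0]=20 > 5: no swap
arr[1]=4 <= 5: swap with position 0, array becomes [4, 20, 8, 6, 5]
arr[2]=8 > 5: no swap
arr[3]=6 > 5: no swap

Place pivot at position 1: [4, 5, 8, 6, 20]
Pivot position: 1

After partitioning with pivot 5, the array becomes [4, 5, 8, 6, 20]. The pivot is placed at index 1. All elements to the left of the pivot are <= 5, and all elements to the right are > 5.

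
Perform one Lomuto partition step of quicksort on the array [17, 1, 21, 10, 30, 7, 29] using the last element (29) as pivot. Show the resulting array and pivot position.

Lomuto partition with pivot = 29:

Initial array: [17, 1, 21, 10, 30, 7, 29]

arr[0]=17 <= 29: swap with position 0, array becomes [17, 1, 21, 10, 30, 7, 29]
arr[1]=1 <= 29: swap with position 1, array becomes [17, 1, 21, 10, 30, 7, 29]
arr[2]=21 <= 29: swap with position 2, array becomes [17, 1, 21, 10, 30, 7, 29]
arr[3]=10 <= 29: swap with position 3, array becomes [17, 1, 21, 10, 30, 7, 29]
arr[4]=30 > 29: no swap
arr[5]=7 <= 29: swap with position 4, array becomes [17, 1, 21, 10, 7, 30, 29]

Place pivot at position 5: [17, 1, 21, 10, 7, 29, 30]
Pivot position: 5

After partitioning with pivot 29, the array becomes [17, 1, 21, 10, 7, 29, 30]. The pivot is placed at index 5. All elements to the left of the pivot are <= 29, and all elements to the right are > 29.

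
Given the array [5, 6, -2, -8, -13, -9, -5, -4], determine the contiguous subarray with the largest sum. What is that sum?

Using Kadane's algorithm on [5, 6, -2, -8, -13, -9, -5, -4]:

Scanning through the array:
Position 1 (value 6): max_ending_here = 11, max_so_far = 11
Position 2 (value -2): max_ending_here = 9, max_so_far = 11
Position 3 (value -8): max_ending_here = 1, max_so_far = 11
Position 4 (value -13): max_ending_here = -12, max_so_far = 11
Position 5 (value -9): max_ending_here = -9, max_so_far = 11
Position 6 (value -5): max_ending_here = -5, max_so_far = 11
Position 7 (value -4): max_ending_here = -4, max_so_far = 11

Maximum subarray: [5, 6]
Maximum sum: 11

The maximum subarray is [5, 6] with sum 11. This subarray runs from index 0 to index 1.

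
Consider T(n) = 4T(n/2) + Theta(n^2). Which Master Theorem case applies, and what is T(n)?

Master Theorem for T(n) = 4T(n/2) + O(n^2):

a = 4, b = 2, c = 2
log_b(a) = log_2(4) = 2.0000

Case 2: c = 2 = log_2(4) = 2.0000
T(n) = O(n^2 log n) = O(n^2 log n)

For T(n) = 4T(n/2) + O(n^2): log_2(4) = 2.0000. This is Case 2 of the Master Theorem (c = log_b(a), equal work at all levels), giving O(n^2 log n).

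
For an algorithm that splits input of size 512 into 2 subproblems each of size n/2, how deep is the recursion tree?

For divide and conquer with division factor 2:

Problem sizes at each level:
Level 0: 512
Level 1: 256
Level 2: 128
Level 3: 64
Level 4: 32
Level 5: 16
Level 6: 8
Level 7: 4
Level 8: 2
Level 9: 1

The root is level 0 and the size-1 base case is level 9 (the tree spans levels 0 through 9, i.e. 10 levels counting the root), so the depth is the number of divisions: log_2(512) = 9

The recursion tree depth is log_2(512) = 9. At each level, the problem size is divided by 2, so it takes 9 divisions to reduce to a base case of size 1. The algorithm makes 2 recursive calls at each level.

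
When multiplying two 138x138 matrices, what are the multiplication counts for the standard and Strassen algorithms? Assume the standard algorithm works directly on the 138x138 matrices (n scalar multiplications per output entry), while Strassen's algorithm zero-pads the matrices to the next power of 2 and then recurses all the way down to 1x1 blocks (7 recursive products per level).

Matrix multiplication for 138x138 matrices:

Strassen's algorithm requires power-of-2 dimensions. Pad 138x138 to 256x256 (next power of 2).

Standard algorithm: 138^3 = 2628072 multiplications
Strassen's algorithm: 7^(log2(256)) = 7^8 = 5764801 multiplications
Difference: 2628072 - 5764801 = -3136729 (Strassen uses MORE here due to padding overhead — for small or just-over-power-of-2 n, padding can outweigh the per-level savings)

Standard: 2628072 multiplications (138^3). Strassen: 5764801 multiplications (7^8, after padding to 256x256). Strassen reduces 8 recursive multiplications to 7 at each level.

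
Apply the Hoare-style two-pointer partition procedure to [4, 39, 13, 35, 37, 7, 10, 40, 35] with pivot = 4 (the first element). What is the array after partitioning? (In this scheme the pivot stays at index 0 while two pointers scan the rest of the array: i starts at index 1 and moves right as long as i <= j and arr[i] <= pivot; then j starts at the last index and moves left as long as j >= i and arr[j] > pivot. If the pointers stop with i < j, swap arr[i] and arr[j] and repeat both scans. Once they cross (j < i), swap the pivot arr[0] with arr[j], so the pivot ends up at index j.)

Hoare-style two-pointer partition with pivot = 4:

Initial array: [4, 39, 13, 35, 37, 7, 10, 40, 35]

Pointers start at i = 1, j = 8.
i ends at 1, j ends at 0: the pointers have crossed (j < i), so scanning stops.

j = 0, so swapping arr[0] with arr[j] leaves the pivot at position 0: [4, 39, 13, 35, 37, 7, 10, 40, 35]
Pivot position: 0

After partitioning with pivot 4, the array becomes [4, 39, 13, 35, 37, 7, 10, 40, 35]. The pivot is placed at index 0. All elements to the left of the pivot are <= 4, and all elements to the right are > 4.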